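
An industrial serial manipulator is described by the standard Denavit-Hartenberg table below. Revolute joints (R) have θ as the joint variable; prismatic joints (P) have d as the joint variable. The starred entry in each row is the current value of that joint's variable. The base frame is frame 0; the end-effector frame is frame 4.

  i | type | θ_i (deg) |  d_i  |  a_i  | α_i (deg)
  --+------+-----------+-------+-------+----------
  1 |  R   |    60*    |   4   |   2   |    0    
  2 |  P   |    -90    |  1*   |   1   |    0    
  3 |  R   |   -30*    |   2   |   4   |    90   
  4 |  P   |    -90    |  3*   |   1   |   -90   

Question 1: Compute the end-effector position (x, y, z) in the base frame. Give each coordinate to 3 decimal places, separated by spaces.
1.268 -3.732 6.000

after link 1: o_1 = (1.0000, 1.7321, 4.0000)
after link 2: o_2 = (1.8660, 1.2321, 5.0000)
after link 3: o_3 = (3.8660, -2.2321, 7.0000)
after link 4: o_4 = (1.2679, -3.7321, 6.0000)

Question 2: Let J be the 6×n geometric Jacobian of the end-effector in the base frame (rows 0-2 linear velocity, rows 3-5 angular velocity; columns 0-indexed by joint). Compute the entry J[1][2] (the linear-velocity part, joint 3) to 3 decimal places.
axis z_2 = (0.0000,0.0000,1.0000); lever o_n−o_2 = (-0.5981,-4.9641,1.0000)
cross product → J_v[:, 2] = (4.9641,-0.5981,0.0000)
J_ω[:, 2] = z_2
entry J[1][2] = -0.5981

-0.598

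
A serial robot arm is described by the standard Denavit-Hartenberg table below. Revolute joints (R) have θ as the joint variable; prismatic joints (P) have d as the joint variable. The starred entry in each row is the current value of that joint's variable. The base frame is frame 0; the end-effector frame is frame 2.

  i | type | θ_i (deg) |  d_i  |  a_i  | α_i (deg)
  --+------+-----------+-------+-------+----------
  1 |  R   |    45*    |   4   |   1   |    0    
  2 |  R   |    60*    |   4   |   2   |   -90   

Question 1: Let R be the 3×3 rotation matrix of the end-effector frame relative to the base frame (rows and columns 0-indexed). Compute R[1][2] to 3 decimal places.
-0.259

End-effector z-axis (col 2 of R) = (-0.9659,-0.2588,0.0000)
R[1][2] = -0.2588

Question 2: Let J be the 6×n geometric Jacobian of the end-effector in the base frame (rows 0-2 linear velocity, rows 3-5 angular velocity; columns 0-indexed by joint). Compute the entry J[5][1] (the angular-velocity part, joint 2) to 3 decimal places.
1.000

axis z_1 = (0.0000,0.0000,1.0000); lever o_n−o_1 = (-0.5176,1.9319,4.0000)
cross product → J_v[:, 1] = (-1.9319,-0.5176,0.0000)
J_ω[:, 1] = z_1
entry J[5][1] = 1.0000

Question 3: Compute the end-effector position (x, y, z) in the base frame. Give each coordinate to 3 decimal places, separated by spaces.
after link 1: o_1 = (0.7071, 0.7071, 4.0000)
after link 2: o_2 = (0.1895, 2.6390, 8.0000)

0.189 2.639 8.000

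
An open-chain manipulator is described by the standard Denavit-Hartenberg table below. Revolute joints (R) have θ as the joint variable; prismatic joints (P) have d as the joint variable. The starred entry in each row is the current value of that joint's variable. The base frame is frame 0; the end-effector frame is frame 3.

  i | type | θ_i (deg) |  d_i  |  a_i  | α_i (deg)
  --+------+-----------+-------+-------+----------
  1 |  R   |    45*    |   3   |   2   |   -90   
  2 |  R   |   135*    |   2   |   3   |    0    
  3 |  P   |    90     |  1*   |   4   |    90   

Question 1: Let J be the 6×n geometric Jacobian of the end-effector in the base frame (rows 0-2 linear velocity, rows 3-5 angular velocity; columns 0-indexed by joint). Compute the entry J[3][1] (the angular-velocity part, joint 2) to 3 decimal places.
-0.707

axis z_1 = (-0.7071,0.7071,0.0000); lever o_n−o_1 = (-5.6213,-1.3787,0.7071)
cross product → J_v[:, 1] = (0.5000,0.5000,4.9497)
J_ω[:, 1] = z_1
entry J[3][1] = -0.7071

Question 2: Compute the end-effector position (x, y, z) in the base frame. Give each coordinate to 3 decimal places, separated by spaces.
after link 1: o_1 = (1.4142, 1.4142, 3.0000)
after link 2: o_2 = (-1.5000, 1.3284, 0.8787)
after link 3: o_3 = (-4.2071, 0.0355, 3.7071)

-4.207 0.036 3.707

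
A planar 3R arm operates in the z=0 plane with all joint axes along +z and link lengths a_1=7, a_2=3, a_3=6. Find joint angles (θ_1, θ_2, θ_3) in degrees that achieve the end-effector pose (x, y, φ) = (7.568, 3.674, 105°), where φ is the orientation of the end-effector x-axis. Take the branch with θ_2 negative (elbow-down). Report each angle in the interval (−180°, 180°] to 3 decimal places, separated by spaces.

0.001 -45.012 150.011

wrist centre = target − a_3·(cos φ, sin φ) = (9.1209, -2.1216)
cos θ_2 = (87.6921−7²−3²)/(2·7·3) = 0.7070; θ_2 = -45.0124° (elbow-down)
β = atan2(-2.1216,9.1209) = -13.0943°; ψ = atan2(-2.1218,9.1209) = -13.0958°
θ_1 = β − ψ = 0.0014°
θ_3 = φ − θ_1 − θ_2 = 150.0110° (wrapped to (-180°,180°])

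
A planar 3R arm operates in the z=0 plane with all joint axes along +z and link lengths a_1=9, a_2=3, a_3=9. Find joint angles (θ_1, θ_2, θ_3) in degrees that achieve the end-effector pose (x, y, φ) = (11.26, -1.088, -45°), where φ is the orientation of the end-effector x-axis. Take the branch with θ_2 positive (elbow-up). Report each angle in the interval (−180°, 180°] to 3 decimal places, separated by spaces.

30.002 135.014 149.984

wrist centre = target − a_3·(cos φ, sin φ) = (4.8960, 5.2760)
cos θ_2 = (51.8070−9²−3²)/(2·9·3) = -0.7073; θ_2 = 135.0139° (elbow-up)
β = atan2(5.2760,4.8960) = 47.1390°; ψ = atan2(2.1208,6.8782) = 17.1366°
θ_1 = β − ψ = 30.0024°
θ_3 = φ − θ_1 − θ_2 = 149.9837° (wrapped to (-180°,180°])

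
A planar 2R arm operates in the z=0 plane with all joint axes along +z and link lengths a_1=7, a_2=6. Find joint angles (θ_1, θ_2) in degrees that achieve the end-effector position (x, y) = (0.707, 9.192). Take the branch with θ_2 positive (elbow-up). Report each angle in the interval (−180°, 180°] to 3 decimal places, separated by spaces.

44.998 90.005

cos θ_2 = (84.9927−7²−6²)/(2·7·6) = -0.0001; θ_2 = 90.0050° (elbow-up)
β = atan2(9.1920,0.7070) = 85.6018°; ψ = atan2(6.0000,6.9995) = 40.6034°
θ_1 = β − ψ = 44.9984°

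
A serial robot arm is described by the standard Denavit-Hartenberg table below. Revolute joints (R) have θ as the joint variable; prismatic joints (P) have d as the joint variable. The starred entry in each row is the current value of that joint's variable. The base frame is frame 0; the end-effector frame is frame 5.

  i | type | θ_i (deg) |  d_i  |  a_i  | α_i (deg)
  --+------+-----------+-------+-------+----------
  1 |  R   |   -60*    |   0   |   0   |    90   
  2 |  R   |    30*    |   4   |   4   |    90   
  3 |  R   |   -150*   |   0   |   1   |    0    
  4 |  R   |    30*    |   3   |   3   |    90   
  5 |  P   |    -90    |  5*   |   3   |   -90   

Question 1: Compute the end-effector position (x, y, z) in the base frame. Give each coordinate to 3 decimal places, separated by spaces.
after link 1: o_1 = (0.0000, 0.0000, 0.0000)
after link 2: o_2 = (-1.7321, -5.0000, 2.0000)
after link 3: o_3 = (-1.6740, -4.1005, 1.5670)
after link 4: o_4 = (0.6764, -2.9755, -1.7811)
after link 5: o_5 = (-4.1136, 0.3212, -1.3481)

-4.114 0.321 -1.348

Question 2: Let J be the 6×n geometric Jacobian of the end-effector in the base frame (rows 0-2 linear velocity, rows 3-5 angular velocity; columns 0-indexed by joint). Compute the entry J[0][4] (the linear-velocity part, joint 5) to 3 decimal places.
prismatic axis z_4 = (-0.8080,0.3995,-0.4330)
J_v[:, 4] = z_4; J_ω[:, 4] = (0,0,0)
entry J[0][4] = -0.8080

-0.808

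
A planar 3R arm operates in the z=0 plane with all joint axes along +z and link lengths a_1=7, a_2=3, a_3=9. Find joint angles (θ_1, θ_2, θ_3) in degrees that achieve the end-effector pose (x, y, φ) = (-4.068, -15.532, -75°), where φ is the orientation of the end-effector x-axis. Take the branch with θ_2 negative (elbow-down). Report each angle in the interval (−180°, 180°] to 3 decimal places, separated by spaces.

wrist centre = target − a_3·(cos φ, sin φ) = (-6.3974, -6.8387)
cos θ_2 = (87.6937−7²−3²)/(2·7·3) = 0.7070; θ_2 = -45.0092° (elbow-down)
β = atan2(-6.8387,-6.3974) = -133.0904°; ψ = atan2(-2.1217,9.1210) = -13.0949°
θ_1 = β − ψ = -119.9956°
θ_3 = φ − θ_1 − θ_2 = 90.0047° (wrapped to (-180°,180°])

-119.996 -45.009 90.005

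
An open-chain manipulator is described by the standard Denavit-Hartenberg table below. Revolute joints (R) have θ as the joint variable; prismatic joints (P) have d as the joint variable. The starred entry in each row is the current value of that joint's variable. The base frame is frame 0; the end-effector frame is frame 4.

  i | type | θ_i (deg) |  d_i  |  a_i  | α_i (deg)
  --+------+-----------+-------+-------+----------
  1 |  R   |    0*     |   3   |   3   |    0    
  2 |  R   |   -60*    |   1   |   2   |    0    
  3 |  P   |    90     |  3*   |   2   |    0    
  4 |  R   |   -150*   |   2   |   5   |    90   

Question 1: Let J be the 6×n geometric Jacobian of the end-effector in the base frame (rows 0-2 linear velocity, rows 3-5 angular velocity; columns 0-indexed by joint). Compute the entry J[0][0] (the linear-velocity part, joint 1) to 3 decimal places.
5.062

axis z_0 = ẑ; lever o_n−o_0 = (3.2321,-5.0622,9.0000)
cross product → J_v[:, 0] = (5.0622,3.2321,-0.0000)
J_ω[:, 0] = z_0
entry J[0][0] = 5.0622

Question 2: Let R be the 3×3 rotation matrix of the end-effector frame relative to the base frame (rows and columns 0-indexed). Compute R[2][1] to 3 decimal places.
1.000

End-effector y-axis (col 1 of R) = (0.0000,-0.0000,1.0000)
R[2][1] = 1.0000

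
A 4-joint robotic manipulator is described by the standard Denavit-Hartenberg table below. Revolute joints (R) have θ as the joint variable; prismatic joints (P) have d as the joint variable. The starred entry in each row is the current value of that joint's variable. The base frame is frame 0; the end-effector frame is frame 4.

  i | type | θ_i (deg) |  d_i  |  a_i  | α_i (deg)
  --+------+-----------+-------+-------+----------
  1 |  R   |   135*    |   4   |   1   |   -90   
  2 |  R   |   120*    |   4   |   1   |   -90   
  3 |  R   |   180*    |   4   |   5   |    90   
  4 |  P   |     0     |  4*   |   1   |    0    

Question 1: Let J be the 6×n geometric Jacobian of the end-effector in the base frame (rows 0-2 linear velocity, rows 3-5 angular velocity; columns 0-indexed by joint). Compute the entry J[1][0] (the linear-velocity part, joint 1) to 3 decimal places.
axis z_0 = ẑ; lever o_n−o_0 = (-0.0254,0.0254,10.3301)
cross product → J_v[:, 0] = (-0.0254,-0.0254,0.0000)
J_ω[:, 0] = z_0
entry J[1][0] = -0.0254

-0.025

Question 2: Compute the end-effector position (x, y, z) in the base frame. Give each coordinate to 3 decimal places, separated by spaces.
-0.025 0.025 10.330

after link 1: o_1 = (-0.7071, 0.7071, 4.0000)
after link 2: o_2 = (-3.1820, -2.4749, 3.1340)
after link 3: o_3 = (-2.5003, -3.1566, 9.4641)
after link 4: o_4 = (-0.0254, 0.0254, 10.3301)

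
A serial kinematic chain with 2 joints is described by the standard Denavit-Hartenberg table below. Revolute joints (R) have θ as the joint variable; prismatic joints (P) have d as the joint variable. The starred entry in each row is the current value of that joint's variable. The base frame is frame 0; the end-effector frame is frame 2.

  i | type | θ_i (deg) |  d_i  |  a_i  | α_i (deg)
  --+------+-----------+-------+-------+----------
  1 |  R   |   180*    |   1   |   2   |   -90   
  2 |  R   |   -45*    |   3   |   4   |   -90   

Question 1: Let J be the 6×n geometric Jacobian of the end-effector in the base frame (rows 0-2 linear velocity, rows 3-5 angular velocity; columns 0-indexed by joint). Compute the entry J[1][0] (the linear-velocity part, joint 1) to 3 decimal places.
-4.828

axis z_0 = ẑ; lever o_n−o_0 = (-4.8284,-3.0000,3.8284)
cross product → J_v[:, 0] = (3.0000,-4.8284,0.0000)
J_ω[:, 0] = z_0
entry J[1][0] = -4.8284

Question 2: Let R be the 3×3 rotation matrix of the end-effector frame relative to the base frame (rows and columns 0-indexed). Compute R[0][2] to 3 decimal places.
-0.707

End-effector z-axis (col 2 of R) = (-0.7071,-0.0000,-0.7071)
R[0][2] = -0.7071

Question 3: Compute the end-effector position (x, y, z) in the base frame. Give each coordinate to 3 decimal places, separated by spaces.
after link 1: o_1 = (-2.0000, 0.0000, 1.0000)
after link 2: o_2 = (-4.8284, -3.0000, 3.8284)

-4.828 -3.000 3.828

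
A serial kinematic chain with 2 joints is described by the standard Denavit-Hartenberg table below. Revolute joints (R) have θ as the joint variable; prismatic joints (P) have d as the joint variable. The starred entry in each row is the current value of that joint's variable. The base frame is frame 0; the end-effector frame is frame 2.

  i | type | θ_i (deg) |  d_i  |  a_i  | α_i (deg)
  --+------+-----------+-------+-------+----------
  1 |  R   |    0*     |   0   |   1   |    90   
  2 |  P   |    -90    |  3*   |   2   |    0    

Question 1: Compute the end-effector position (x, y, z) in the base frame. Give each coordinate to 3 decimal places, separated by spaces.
1.000 -3.000 -2.000

after link 1: o_1 = (1.0000, 0.0000, 0.0000)
after link 2: o_2 = (1.0000, -3.0000, -2.0000)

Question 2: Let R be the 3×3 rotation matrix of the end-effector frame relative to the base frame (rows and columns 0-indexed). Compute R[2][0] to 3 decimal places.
-1.000

End-effector x-axis (col 0 of R) = (0.0000,-0.0000,-1.0000)
R[2][0] = -1.0000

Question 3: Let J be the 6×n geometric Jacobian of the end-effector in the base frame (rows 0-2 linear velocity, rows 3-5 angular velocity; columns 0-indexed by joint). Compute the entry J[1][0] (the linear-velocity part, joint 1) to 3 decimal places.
axis z_0 = ẑ; lever o_n−o_0 = (1.0000,-3.0000,-2.0000)
cross product → J_v[:, 0] = (3.0000,1.0000,-0.0000)
J_ω[:, 0] = z_0
entry J[1][0] = 1.0000

1.000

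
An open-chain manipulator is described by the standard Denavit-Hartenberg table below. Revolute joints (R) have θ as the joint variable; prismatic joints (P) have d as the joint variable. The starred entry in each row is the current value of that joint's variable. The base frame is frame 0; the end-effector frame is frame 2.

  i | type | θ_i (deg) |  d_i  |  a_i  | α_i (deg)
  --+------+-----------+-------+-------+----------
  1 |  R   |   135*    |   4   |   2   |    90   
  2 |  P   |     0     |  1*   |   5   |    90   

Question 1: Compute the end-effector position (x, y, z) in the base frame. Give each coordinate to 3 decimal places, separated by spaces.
after link 1: o_1 = (-1.4142, 1.4142, 4.0000)
after link 2: o_2 = (-4.2426, 5.6569, 4.0000)

-4.243 5.657 4.000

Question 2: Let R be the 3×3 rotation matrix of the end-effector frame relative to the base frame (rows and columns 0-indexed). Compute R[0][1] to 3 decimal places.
0.707

End-effector y-axis (col 1 of R) = (0.7071,0.7071,0.0000)
R[0][1] = 0.7071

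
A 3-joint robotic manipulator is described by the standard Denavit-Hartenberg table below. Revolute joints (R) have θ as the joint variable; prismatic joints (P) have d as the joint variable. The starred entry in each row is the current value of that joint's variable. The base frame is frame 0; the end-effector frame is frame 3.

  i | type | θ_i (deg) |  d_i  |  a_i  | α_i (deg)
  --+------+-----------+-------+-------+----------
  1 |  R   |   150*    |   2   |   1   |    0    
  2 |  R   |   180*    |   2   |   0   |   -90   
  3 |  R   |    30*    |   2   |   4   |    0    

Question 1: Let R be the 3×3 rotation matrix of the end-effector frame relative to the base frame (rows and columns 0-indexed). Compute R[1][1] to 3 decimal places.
0.250

End-effector y-axis (col 1 of R) = (-0.4330,0.2500,-0.8660)
R[1][1] = 0.2500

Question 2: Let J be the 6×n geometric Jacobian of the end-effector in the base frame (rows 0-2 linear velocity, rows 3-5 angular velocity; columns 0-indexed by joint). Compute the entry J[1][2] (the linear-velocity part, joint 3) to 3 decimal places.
axis z_2 = (0.5000,0.8660,0.0000); lever o_n−o_2 = (4.0000,-0.0000,-2.0000)
cross product → J_v[:, 2] = (-1.7321,1.0000,-3.4641)
J_ω[:, 2] = z_2
entry J[1][2] = 1.0000

1.000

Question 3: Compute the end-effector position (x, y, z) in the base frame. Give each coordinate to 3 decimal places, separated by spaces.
after link 1: o_1 = (-0.8660, 0.5000, 2.0000)
after link 2: o_2 = (-0.8660, 0.5000, 4.0000)
after link 3: o_3 = (3.1340, 0.5000, 2.0000)

3.134 0.500 2.000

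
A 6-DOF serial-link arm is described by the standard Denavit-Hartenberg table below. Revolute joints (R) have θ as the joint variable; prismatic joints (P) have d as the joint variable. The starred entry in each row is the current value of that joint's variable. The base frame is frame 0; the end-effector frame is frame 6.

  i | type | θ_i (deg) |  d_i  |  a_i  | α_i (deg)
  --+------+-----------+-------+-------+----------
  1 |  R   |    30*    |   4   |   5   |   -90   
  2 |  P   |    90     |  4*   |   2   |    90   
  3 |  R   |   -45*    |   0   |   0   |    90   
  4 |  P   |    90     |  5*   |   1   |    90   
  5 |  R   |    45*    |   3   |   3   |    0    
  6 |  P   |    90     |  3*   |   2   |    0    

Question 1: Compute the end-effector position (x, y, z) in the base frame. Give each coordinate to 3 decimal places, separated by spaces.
after link 1: o_1 = (4.3301, 2.5000, 4.0000)
after link 2: o_2 = (2.3301, 5.9641, 2.0000)
after link 3: o_3 = (2.3301, 5.9641, 2.0000)
after link 4: o_4 = (4.9639, 3.4022, 5.5355)
after link 5: o_5 = (8.6117, 1.3267, 4.9142)
after link 6: o_6 = (8.9476, -2.0835, 3.7929)

8.948 -2.084 3.793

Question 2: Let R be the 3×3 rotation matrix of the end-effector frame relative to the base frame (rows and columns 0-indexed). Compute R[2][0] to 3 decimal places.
0.500

End-effector x-axis (col 0 of R) = (-0.3624,-0.7866,0.5000)
R[2][0] = 0.5000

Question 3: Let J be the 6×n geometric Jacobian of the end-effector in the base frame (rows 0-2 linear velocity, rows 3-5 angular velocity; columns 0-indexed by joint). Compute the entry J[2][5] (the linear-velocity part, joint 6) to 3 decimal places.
prismatic axis z_5 = (0.3536,-0.6124,-0.7071)
J_v[:, 5] = z_5; J_ω[:, 5] = (0,0,0)
entry J[2][5] = -0.7071

-0.707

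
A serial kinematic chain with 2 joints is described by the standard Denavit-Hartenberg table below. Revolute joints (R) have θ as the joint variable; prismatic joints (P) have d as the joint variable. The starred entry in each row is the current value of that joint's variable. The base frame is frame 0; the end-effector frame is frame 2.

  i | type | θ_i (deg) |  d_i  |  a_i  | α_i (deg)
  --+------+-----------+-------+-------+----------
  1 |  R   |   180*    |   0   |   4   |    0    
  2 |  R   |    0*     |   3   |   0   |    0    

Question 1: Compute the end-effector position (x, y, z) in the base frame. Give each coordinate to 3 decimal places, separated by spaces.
after link 1: o_1 = (-4.0000, 0.0000, 0.0000)
after link 2: o_2 = (-4.0000, 0.0000, 3.0000)

-4.000 0.000 3.000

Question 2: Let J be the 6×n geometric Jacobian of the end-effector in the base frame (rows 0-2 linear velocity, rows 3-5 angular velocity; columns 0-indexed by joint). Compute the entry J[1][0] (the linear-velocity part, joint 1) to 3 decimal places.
axis z_0 = ẑ; lever o_n−o_0 = (-4.0000,0.0000,3.0000)
cross product → J_v[:, 0] = (-0.0000,-4.0000,0.0000)
J_ω[:, 0] = z_0
entry J[1][0] = -4.0000

-4.000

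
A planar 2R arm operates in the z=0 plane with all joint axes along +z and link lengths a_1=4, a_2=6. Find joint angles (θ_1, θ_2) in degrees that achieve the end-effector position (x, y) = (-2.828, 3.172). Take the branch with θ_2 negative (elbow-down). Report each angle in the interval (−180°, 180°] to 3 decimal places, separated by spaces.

-135.009 -135.000

cos θ_2 = (18.0592−4²−6²)/(2·4·6) = -0.7071; θ_2 = -134.9995° (elbow-down)
β = atan2(3.1720,-2.8280) = 131.7186°; ψ = atan2(-4.2427,-0.2426) = -93.2727°
θ_1 = β − ψ = 224.9913°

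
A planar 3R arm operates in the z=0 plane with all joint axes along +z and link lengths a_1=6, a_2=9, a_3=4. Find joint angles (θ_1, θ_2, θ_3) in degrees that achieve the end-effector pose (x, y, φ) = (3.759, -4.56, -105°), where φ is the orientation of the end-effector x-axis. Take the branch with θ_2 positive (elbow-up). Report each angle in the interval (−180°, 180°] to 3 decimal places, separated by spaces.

wrist centre = target − a_3·(cos φ, sin φ) = (4.7943, -0.6963)
cos θ_2 = (23.4699−6²−9²)/(2·6·9) = -0.8660; θ_2 = 149.9993° (elbow-up)
β = atan2(-0.6963,4.7943) = -8.2636°; ψ = atan2(4.5001,-1.7942) = 111.7370°
θ_1 = β − ψ = -120.0006°
θ_3 = φ − θ_1 − θ_2 = -134.9987° (wrapped to (-180°,180°])

-120.001 149.999 -134.999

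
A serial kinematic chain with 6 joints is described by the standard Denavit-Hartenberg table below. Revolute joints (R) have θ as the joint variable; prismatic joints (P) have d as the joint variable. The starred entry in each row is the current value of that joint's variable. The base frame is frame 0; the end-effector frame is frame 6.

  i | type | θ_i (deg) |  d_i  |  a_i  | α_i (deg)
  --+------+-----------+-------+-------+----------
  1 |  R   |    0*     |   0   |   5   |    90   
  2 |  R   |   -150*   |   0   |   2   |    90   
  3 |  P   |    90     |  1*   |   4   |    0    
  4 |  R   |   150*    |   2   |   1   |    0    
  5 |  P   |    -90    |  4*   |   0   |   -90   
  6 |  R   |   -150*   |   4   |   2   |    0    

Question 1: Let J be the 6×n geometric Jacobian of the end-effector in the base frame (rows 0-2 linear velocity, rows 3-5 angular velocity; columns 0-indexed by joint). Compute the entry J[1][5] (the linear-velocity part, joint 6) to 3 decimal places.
-0.500

axis z_5 = (0.4330,0.8660,0.2500); lever o_n−o_5 = (-0.0670,4.3301,1.1160)
cross product → J_v[:, 5] = (-0.1160,-0.5000,1.9330)
J_ω[:, 5] = z_5
entry J[1][5] = -0.5000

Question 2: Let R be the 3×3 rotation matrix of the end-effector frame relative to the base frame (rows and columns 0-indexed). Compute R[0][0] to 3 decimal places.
End-effector x-axis (col 0 of R) = (-0.8995,0.4330,0.0580)
R[0][0] = -0.8995

-0.900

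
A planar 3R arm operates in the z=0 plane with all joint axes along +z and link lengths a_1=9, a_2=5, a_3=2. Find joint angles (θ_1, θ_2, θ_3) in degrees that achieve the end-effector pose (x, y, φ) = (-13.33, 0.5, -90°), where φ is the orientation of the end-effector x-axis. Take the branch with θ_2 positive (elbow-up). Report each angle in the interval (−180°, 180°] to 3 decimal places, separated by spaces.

158.754 30.004 81.242

wrist centre = target − a_3·(cos φ, sin φ) = (-13.3300, 2.5000)
cos θ_2 = (183.9389−9²−5²)/(2·9·5) = 0.8660; θ_2 = 30.0043° (elbow-up)
β = atan2(2.5000,-13.3300) = 169.3777°; ψ = atan2(2.5003,13.3299) = 10.6237°
θ_1 = β − ψ = 158.7541°
θ_3 = φ − θ_1 − θ_2 = 81.2416° (wrapped to (-180°,180°])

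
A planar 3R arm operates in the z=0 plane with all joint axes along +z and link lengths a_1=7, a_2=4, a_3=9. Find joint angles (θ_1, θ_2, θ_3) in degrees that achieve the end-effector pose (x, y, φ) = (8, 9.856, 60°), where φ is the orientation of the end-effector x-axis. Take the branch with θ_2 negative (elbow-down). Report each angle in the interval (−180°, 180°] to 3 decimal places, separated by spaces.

wrist centre = target − a_3·(cos φ, sin φ) = (3.5000, 2.0618)
cos θ_2 = (16.5009−7²−4²)/(2·7·4) = -0.8661; θ_2 = -150.0034° (elbow-down)
β = atan2(2.0618,3.5000) = 30.5014°; ψ = atan2(-1.9998,3.5358) = -29.4920°
θ_1 = β − ψ = 59.9933°
θ_3 = φ − θ_1 − θ_2 = 150.0101° (wrapped to (-180°,180°])

59.993 -150.003 150.010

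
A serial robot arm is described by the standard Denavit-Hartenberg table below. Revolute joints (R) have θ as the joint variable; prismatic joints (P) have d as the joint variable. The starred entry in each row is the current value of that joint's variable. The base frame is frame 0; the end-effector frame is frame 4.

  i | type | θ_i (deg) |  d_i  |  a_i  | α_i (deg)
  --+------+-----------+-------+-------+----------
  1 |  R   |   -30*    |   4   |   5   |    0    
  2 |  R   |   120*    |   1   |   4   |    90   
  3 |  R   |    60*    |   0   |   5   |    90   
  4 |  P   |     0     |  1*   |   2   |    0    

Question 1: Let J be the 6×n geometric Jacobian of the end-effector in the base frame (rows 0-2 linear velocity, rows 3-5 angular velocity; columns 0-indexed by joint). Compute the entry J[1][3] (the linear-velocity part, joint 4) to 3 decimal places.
prismatic axis z_3 = (0.0000,0.8660,-0.5000)
J_v[:, 3] = z_3; J_ω[:, 3] = (0,0,0)
entry J[1][3] = 0.8660

0.866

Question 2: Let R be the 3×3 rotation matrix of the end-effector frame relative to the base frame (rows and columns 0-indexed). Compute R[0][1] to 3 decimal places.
1.000

End-effector y-axis (col 1 of R) = (1.0000,-0.0000,0.0000)
R[0][1] = 1.0000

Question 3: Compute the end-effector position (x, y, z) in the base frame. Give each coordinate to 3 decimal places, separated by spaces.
after link 1: o_1 = (4.3301, -2.5000, 4.0000)
after link 2: o_2 = (4.3301, 1.5000, 5.0000)
after link 3: o_3 = (4.3301, 4.0000, 9.3301)
after link 4: o_4 = (4.3301, 5.8660, 10.5622)

4.330 5.866 10.562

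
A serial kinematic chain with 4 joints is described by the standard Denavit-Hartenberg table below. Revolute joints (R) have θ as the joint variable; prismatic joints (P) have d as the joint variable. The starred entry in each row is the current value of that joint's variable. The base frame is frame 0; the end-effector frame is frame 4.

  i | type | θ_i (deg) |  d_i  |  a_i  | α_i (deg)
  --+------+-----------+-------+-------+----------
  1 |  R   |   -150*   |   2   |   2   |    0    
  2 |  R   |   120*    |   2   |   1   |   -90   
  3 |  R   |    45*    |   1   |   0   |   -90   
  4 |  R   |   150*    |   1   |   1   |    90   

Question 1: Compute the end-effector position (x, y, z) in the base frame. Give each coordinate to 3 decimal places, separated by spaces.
-1.759 -0.407 3.905

after link 1: o_1 = (-1.7321, -1.0000, 2.0000)
after link 2: o_2 = (-0.8660, -1.5000, 4.0000)
after link 3: o_3 = (-0.3660, -0.6340, 4.0000)
after link 4: o_4 = (-1.7587, -0.4072, 3.9053)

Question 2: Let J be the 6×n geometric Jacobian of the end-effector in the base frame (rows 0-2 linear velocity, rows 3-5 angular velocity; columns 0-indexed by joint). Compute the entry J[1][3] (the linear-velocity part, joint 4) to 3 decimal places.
axis z_3 = (-0.6124,0.3536,-0.7071); lever o_n−o_3 = (-1.3927,0.2267,-0.0947)
cross product → J_v[:, 3] = (0.1268,0.9268,0.3536)
J_ω[:, 3] = z_3
entry J[1][3] = 0.9268

0.927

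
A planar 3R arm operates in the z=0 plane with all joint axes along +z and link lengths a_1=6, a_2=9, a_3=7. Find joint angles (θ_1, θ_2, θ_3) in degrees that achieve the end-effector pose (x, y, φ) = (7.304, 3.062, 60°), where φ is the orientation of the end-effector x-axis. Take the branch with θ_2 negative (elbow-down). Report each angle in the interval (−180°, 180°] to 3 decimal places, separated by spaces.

wrist centre = target − a_3·(cos φ, sin φ) = (3.8040, -3.0002)
cos θ_2 = (23.4715−6²−9²)/(2·6·9) = -0.8660; θ_2 = -149.9976° (elbow-down)
β = atan2(-3.0002,3.8040) = -38.2625°; ψ = atan2(-4.5003,-1.7940) = -111.7346°
θ_1 = β − ψ = 73.4721°
θ_3 = φ − θ_1 − θ_2 = 136.5256° (wrapped to (-180°,180°])

73.472 -149.998 136.526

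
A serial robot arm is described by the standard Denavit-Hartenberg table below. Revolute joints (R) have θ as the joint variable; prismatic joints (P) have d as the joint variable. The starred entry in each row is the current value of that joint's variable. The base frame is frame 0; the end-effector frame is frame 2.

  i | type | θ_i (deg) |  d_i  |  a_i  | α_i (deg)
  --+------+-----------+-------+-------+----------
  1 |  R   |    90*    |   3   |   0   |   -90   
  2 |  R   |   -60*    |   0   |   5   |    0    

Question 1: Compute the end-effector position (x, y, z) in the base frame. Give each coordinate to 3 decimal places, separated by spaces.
after link 1: o_1 = (0.0000, 0.0000, 3.0000)
after link 2: o_2 = (0.0000, 2.5000, 7.3301)

0.000 2.500 7.330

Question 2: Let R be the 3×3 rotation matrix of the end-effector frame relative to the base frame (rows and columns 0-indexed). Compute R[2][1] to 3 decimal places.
End-effector y-axis (col 1 of R) = (0.0000,0.8660,-0.5000)
R[2][1] = -0.5000

-0.500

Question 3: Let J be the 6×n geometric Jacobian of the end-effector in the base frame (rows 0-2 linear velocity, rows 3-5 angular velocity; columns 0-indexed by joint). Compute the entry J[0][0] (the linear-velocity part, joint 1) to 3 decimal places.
-2.500

axis z_0 = ẑ; lever o_n−o_0 = (0.0000,2.5000,7.3301)
cross product → J_v[:, 0] = (-2.5000,0.0000,0.0000)
J_ω[:, 0] = z_0
entry J[0][0] = -2.5000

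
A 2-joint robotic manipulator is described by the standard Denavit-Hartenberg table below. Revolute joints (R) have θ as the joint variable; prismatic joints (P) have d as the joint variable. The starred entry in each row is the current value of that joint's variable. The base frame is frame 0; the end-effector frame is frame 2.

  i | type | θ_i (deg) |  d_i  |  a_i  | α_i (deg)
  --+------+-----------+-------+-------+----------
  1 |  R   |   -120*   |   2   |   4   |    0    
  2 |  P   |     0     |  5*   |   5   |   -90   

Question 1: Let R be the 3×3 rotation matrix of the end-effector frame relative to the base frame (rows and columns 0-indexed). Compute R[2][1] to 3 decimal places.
End-effector y-axis (col 1 of R) = (0.0000,-0.0000,-1.0000)
R[2][1] = -1.0000

-1.000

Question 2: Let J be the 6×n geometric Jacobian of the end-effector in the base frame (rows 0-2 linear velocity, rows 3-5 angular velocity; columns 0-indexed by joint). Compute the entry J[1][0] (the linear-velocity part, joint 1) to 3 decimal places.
-4.500

axis z_0 = ẑ; lever o_n−o_0 = (-4.5000,-7.7942,7.0000)
cross product → J_v[:, 0] = (7.7942,-4.5000,0.0000)
J_ω[:, 0] = z_0
entry J[1][0] = -4.5000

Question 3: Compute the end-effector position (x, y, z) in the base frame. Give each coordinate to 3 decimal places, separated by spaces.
after link 1: o_1 = (-2.0000, -3.4641, 2.0000)
after link 2: o_2 = (-4.5000, -7.7942, 7.0000)

-4.500 -7.794 7.000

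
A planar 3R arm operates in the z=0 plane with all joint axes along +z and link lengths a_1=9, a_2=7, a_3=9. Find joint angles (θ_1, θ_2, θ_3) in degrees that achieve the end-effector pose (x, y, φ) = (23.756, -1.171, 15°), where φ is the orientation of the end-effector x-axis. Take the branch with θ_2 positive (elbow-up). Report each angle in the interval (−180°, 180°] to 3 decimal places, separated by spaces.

wrist centre = target − a_3·(cos φ, sin φ) = (15.0627, -3.5004)
cos θ_2 = (239.1366−9²−7²)/(2·9·7) = 0.8662; θ_2 = 29.9842° (elbow-up)
β = atan2(-3.5004,15.0627) = -13.0826°; ψ = atan2(3.4983,15.0631) = 13.0748°
θ_1 = β − ψ = -26.1574°
θ_3 = φ − θ_1 − θ_2 = 11.1732° (wrapped to (-180°,180°])

-26.157 29.984 11.173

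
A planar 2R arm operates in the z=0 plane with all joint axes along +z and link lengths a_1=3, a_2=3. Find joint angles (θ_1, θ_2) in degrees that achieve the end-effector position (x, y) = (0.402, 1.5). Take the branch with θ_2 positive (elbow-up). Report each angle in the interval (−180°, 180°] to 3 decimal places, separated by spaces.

cos θ_2 = (2.4116−3²−3²)/(2·3·3) = -0.8660; θ_2 = 149.9996° (elbow-up)
β = atan2(1.5000,0.4020) = 74.9973°; ψ = atan2(1.5000,0.4019) = 74.9998°
θ_1 = β − ψ = -0.0025°

-0.003 150.000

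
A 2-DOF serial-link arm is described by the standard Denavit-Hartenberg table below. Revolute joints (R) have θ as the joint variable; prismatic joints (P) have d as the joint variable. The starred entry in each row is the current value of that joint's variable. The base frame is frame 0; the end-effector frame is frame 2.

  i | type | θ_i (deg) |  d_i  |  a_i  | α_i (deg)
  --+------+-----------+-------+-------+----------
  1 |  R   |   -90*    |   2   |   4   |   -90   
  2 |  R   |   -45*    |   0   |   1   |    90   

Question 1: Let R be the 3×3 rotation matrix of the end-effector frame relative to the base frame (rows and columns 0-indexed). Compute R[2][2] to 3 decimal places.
End-effector z-axis (col 2 of R) = (-0.0000,0.7071,0.7071)
R[2][2] = 0.7071

0.707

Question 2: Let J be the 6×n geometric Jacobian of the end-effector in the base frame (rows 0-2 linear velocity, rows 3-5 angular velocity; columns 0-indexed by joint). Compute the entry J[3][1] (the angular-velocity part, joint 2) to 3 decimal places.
axis z_1 = (1.0000,0.0000,0.0000); lever o_n−o_1 = (0.0000,-0.7071,0.7071)
cross product → J_v[:, 1] = (0.0000,-0.7071,-0.7071)
J_ω[:, 1] = z_1
entry J[3][1] = 1.0000

1.000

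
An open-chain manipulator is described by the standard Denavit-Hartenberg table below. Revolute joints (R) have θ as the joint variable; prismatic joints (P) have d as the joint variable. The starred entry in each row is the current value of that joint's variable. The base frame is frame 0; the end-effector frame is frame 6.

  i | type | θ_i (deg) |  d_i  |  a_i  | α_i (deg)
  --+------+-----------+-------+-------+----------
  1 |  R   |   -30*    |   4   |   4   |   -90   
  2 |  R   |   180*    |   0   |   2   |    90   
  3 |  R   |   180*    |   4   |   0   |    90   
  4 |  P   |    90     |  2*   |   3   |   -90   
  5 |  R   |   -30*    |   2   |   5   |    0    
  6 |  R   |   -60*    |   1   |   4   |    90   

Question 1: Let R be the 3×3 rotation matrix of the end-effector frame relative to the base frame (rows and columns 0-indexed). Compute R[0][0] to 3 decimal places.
End-effector x-axis (col 0 of R) = (0.5000,0.8660,-0.0000)
R[0][0] = 0.5000

0.500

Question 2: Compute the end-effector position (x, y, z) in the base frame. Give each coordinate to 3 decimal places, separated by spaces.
3.384 7.861 -7.330

after link 1: o_1 = (3.4641, -2.0000, 4.0000)
after link 2: o_2 = (1.7321, -1.0000, 4.0000)
after link 3: o_3 = (1.7321, -1.0000, -0.0000)
after link 4: o_4 = (2.7321, 0.7321, -3.0000)
after link 5: o_5 = (2.2500, 3.8971, -7.3301)
after link 6: o_6 = (3.3840, 7.8612, -7.3301)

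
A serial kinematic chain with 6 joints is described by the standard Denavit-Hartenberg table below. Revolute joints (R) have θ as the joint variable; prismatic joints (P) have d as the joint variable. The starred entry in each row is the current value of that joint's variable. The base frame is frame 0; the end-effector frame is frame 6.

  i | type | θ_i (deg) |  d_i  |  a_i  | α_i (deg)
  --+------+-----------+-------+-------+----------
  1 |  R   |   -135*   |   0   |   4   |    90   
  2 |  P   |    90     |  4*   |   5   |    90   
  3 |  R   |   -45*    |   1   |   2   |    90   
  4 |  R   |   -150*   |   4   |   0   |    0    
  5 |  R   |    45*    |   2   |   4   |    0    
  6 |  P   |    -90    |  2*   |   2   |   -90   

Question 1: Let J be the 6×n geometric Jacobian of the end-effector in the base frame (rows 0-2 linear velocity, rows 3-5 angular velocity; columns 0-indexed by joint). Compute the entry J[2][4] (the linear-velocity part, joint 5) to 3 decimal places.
axis z_4 = (0.5000,-0.5000,-0.7071); lever o_n−o_4 = (2.8825,1.8496,-4.9265)
cross product → J_v[:, 4] = (3.7711,0.4250,2.3660)
J_ω[:, 4] = z_4
entry J[2][4] = 2.3660

2.366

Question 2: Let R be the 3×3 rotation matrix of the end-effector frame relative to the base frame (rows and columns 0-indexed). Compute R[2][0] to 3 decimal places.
End-effector x-axis (col 0 of R) = (-0.6660,0.3000,-0.6830)
R[2][0] = -0.6830

-0.683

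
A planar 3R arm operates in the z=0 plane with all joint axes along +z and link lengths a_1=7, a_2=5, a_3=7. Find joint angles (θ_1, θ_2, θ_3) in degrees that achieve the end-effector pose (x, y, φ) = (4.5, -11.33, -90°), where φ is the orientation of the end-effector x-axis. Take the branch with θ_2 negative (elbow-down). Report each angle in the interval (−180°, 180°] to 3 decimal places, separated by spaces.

0.001 -120.001 30.000

wrist centre = target − a_3·(cos φ, sin φ) = (4.5000, -4.3300)
cos θ_2 = (38.9989−7²−5²)/(2·7·5) = -0.5000; θ_2 = -120.0010° (elbow-down)
β = atan2(-4.3300,4.5000) = -43.8970°; ψ = atan2(-4.3301,4.4999) = -43.8981°
θ_1 = β − ψ = 0.0010°
θ_3 = φ − θ_1 − θ_2 = 30.0000° (wrapped to (-180°,180°])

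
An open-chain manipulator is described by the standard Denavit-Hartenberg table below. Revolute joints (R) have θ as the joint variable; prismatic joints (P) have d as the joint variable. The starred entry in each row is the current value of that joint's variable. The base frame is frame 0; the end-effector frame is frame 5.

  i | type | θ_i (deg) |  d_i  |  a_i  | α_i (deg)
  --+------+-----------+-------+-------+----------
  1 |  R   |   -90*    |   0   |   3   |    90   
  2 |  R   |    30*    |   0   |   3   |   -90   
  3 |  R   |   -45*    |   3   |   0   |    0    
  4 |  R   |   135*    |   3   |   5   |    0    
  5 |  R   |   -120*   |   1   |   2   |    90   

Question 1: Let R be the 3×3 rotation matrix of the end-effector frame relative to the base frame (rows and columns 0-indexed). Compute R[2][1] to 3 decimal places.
0.866

End-effector y-axis (col 1 of R) = (0.0000,0.5000,0.8660)
R[2][1] = 0.8660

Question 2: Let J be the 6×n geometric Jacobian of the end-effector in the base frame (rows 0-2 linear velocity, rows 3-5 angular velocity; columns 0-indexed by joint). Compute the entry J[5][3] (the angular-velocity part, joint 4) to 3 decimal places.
0.866

axis z_3 = (-0.0000,0.5000,0.8660); lever o_n−o_3 = (4.0000,0.5000,4.3301)
cross product → J_v[:, 3] = (1.7321,3.4641,-2.0000)
J_ω[:, 3] = z_3
entry J[5][3] = 0.8660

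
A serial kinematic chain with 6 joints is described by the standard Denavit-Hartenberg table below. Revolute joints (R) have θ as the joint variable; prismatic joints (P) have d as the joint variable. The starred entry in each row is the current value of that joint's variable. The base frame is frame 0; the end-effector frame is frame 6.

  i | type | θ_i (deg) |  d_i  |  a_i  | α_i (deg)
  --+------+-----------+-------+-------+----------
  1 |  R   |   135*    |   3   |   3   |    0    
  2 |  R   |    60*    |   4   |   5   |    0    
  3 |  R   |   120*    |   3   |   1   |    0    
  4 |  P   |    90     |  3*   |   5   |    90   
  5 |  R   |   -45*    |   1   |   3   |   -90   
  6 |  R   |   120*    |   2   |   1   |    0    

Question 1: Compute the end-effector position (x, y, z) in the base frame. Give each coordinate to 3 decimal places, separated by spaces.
after link 1: o_1 = (-2.1213, 2.1213, 3.0000)
after link 2: o_2 = (-6.9509, 0.8272, 7.0000)
after link 3: o_3 = (-6.2438, 0.1201, 10.0000)
after link 4: o_4 = (-2.7083, 3.6557, 13.0000)
after link 5: o_5 = (-0.5012, 4.4485, 10.8787)
after link 6: o_6 = (-0.3636, 5.8109, 12.6464)

-0.364 5.811 12.646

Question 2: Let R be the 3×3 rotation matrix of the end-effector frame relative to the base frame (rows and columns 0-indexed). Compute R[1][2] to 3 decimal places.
End-effector z-axis (col 2 of R) = (0.5000,0.5000,0.7071)
R[1][2] = 0.5000

0.500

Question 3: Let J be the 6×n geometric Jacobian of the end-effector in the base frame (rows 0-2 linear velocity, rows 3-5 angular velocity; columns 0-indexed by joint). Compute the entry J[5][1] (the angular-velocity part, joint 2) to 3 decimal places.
1.000

axis z_1 = (0.0000,0.0000,1.0000); lever o_n−o_1 = (1.7577,3.6896,9.6464)
cross product → J_v[:, 1] = (-3.6896,1.7577,0.0000)
J_ω[:, 1] = z_1
entry J[5][1] = 1.0000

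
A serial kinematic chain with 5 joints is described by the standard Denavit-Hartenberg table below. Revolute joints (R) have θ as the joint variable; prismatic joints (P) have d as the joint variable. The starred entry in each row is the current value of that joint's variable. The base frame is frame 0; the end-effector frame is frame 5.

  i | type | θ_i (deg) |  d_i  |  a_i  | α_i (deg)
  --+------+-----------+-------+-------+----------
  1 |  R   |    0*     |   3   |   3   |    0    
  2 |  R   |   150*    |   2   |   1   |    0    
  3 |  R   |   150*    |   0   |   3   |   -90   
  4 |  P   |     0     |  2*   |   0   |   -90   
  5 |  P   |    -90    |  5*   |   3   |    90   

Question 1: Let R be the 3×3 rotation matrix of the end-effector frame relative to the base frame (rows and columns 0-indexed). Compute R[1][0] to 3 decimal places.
0.500

End-effector x-axis (col 0 of R) = (0.8660,0.5000,0.0000)
R[1][0] = 0.5000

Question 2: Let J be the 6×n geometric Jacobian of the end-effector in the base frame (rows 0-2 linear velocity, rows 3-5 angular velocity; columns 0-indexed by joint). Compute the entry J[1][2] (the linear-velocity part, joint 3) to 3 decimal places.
5.830

axis z_2 = (0.0000,0.0000,1.0000); lever o_n−o_2 = (5.8301,-0.0981,-5.0000)
cross product → J_v[:, 2] = (0.0981,5.8301,-0.0000)
J_ω[:, 2] = z_2
entry J[1][2] = 5.8301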